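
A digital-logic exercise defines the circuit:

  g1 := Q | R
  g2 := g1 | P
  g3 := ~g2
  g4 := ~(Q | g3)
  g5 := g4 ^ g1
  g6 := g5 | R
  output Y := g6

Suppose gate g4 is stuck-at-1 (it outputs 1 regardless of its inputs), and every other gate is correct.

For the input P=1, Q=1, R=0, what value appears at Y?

Propagate with g4 forced: g1=1, g2=1, g3=0, g4=1 [stuck-at-1], g5=0, g6=0.
So Y = 0. (Without the fault it would be 1.)

0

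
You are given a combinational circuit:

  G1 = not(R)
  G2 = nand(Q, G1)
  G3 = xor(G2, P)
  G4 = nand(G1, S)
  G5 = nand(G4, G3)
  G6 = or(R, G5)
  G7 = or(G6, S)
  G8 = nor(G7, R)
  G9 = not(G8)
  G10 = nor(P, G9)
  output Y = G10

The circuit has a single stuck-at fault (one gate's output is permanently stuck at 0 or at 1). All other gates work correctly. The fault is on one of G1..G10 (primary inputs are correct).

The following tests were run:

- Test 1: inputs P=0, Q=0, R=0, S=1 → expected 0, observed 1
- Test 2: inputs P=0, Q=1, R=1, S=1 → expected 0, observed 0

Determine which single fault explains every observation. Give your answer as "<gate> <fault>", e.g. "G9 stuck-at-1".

G7 stuck-at-0

Fault-free values for test 1 (P=0, Q=0, R=0, S=1): G1=1, G2=1, G3=1, G4=0, G5=1, G6=1, G7=1, G8=0, G9=1, G10=0, giving Y=0. Observed 1.
Test 1: faults giving observed 1 are {G7 stuck-at-0, G8 stuck-at-1, G9 stuck-at-0, G10 stuck-at-1}.
Test 2 (P=0, Q=1, R=1, S=1): fault-free G1=0, G2=1, G3=1, G4=1, G5=0, G6=1, G7=1, G8=0, G9=1, G10=0 → 0; observed 0. Eliminates G8 stuck-at-1, G9 stuck-at-0, G10 stuck-at-1.
Only G7 stuck-at-0 is consistent with every test.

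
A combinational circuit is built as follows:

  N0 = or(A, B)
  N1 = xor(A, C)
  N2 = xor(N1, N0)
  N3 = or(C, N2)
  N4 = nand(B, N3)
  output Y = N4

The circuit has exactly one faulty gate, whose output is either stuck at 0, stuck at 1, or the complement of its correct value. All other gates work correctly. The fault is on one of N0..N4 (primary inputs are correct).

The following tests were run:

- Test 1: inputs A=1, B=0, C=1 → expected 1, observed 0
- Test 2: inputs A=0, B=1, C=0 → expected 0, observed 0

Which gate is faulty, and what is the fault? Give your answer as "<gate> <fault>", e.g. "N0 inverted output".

Fault-free values for test 1 (A=1, B=0, C=1): N0=1, N1=0, N2=1, N3=1, N4=1, giving Y=1. Observed 0.
Test 1: faults giving observed 0 are {N4 stuck-at-0, N4 inverted output}.
Test 2 (A=0, B=1, C=0): fault-free N0=1, N1=0, N2=1, N3=1, N4=0 → 0; observed 0. Eliminates N4 inverted output.
Only N4 stuck-at-0 is consistent with every test.

N4 stuck-at-0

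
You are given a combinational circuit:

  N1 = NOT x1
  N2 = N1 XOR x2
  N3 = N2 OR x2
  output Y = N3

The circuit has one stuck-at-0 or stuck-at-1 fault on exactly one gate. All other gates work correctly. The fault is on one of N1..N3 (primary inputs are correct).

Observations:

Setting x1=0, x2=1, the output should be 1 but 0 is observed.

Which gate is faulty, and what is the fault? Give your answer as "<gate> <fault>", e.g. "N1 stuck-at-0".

N3 stuck-at-0

Fault-free values for test 1 (x1=0, x2=1): N1=1, N2=0, N3=1, giving Y=1. Observed 0.
Test 1: faults giving observed 0 are {N3 stuck-at-0}.
Only N3 stuck-at-0 is consistent with every test.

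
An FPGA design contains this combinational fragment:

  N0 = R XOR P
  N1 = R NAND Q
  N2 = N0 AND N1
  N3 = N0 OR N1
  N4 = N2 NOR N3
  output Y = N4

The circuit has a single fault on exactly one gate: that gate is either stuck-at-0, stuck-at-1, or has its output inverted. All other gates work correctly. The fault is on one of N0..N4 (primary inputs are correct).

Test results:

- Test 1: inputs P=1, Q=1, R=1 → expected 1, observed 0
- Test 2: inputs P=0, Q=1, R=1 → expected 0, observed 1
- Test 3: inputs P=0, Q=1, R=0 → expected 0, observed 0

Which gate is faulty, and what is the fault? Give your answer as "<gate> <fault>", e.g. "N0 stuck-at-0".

Fault-free values for test 1 (P=1, Q=1, R=1): N0=0, N1=0, N2=0, N3=0, N4=1, giving Y=1. Observed 0.
Test 1: faults giving observed 0 are {N0 stuck-at-1, N0 inverted output, N1 stuck-at-1, N1 inverted output, N2 stuck-at-1, N2 inverted output, N3 stuck-at-1, N3 inverted output, N4 stuck-at-0, N4 inverted output}.
Test 2 (P=0, Q=1, R=1): fault-free N0=1, N1=0, N2=0, N3=1, N4=0 → 0; observed 1. Eliminates N0 stuck-at-1, N1 stuck-at-1, N1 inverted output, N2 stuck-at-1, N2 inverted output, N3 stuck-at-1, N4 stuck-at-0.
Test 3 (P=0, Q=1, R=0): fault-free N0=0, N1=1, N2=0, N3=1, N4=0 → 0; observed 0. Eliminates N3 inverted output, N4 inverted output.
Only N0 inverted output is consistent with every test.

N0 inverted output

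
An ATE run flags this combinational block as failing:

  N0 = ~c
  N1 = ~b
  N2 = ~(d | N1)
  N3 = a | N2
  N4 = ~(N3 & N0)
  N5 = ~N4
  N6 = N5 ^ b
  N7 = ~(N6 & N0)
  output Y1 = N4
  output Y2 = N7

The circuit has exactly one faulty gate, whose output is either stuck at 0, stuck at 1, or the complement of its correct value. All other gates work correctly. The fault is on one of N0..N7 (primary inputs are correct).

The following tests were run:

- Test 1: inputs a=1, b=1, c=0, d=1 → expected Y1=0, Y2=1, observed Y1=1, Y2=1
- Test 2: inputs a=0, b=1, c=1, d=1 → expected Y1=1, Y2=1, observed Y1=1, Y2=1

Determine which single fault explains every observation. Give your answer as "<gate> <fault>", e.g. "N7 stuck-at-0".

N0 stuck-at-0

Fault-free values for test 1 (a=1, b=1, c=0, d=1): N0=1, N1=0, N2=0, N3=1, N4=0, N5=1, N6=0, N7=1, giving Y1=0, Y2=1. Observed Y1=1, Y2=1.
Test 1: faults giving observed Y1=1, Y2=1 are {N0 stuck-at-0, N0 inverted output}.
Test 2 (a=0, b=1, c=1, d=1): fault-free N0=0, N1=0, N2=0, N3=0, N4=1, N5=0, N6=1, N7=1 → Y1=1, Y2=1; observed Y1=1, Y2=1. Eliminates N0 inverted output.
Only N0 stuck-at-0 is consistent with every test.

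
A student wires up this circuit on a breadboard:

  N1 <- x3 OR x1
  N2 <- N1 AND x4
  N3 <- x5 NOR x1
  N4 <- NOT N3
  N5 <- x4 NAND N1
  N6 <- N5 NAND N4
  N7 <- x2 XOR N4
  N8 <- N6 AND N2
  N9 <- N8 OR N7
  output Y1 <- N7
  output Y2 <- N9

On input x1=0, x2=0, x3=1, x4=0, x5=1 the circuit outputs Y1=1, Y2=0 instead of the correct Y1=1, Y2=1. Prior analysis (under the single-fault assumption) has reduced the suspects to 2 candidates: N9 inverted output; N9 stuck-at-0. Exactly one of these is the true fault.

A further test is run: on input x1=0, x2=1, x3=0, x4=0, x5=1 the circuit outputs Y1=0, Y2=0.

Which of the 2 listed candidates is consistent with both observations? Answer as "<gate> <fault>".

N9 stuck-at-0

Evaluate each candidate on input x1=0, x2=1, x3=0, x4=0, x5=1:
  N9 inverted output: N1=0, N2=0, N3=0, N4=1, N5=1, N6=0, N7=0, N8=0, N9=1 [inverted output] → Y1=0, Y2=1 — eliminated
  N9 stuck-at-0: N1=0, N2=0, N3=0, N4=1, N5=1, N6=0, N7=0, N8=0, N9=0 [stuck-at-0] → Y1=0, Y2=0 — matches
Only N9 stuck-at-0 reproduces the observed Y1=0, Y2=0.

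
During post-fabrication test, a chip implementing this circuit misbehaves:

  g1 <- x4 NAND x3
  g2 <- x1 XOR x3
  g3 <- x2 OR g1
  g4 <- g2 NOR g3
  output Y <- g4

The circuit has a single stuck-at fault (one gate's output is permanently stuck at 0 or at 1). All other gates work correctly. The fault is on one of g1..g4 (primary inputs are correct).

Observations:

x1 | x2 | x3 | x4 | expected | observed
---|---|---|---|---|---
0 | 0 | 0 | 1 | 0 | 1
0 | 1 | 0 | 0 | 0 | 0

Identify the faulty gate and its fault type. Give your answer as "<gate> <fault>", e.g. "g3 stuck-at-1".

g1 stuck-at-0

Fault-free values for test 1 (x1=0, x2=0, x3=0, x4=1): g1=1, g2=0, g3=1, g4=0, giving Y=0. Observed 1.
Test 1: faults giving observed 1 are {g1 stuck-at-0, g3 stuck-at-0, g4 stuck-at-1}.
Test 2 (x1=0, x2=1, x3=0, x4=0): fault-free g1=1, g2=0, g3=1, g4=0 → 0; observed 0. Eliminates g3 stuck-at-0, g4 stuck-at-1.
Only g1 stuck-at-0 is consistent with every test.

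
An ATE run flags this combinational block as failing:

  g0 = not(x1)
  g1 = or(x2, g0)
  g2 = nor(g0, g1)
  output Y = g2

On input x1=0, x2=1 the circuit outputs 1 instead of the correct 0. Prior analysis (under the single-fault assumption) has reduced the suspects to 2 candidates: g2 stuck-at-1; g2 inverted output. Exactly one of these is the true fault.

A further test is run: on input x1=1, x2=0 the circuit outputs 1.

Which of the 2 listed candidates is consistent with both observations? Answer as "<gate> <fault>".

Evaluate each candidate on input x1=1, x2=0:
  g2 stuck-at-1: g0=0, g1=0, g2=1 [stuck-at-1] → 1 — matches
  g2 inverted output: g0=0, g1=0, g2=0 [inverted output] → 0 — eliminated
Only g2 stuck-at-1 reproduces the observed 1.

g2 stuck-at-1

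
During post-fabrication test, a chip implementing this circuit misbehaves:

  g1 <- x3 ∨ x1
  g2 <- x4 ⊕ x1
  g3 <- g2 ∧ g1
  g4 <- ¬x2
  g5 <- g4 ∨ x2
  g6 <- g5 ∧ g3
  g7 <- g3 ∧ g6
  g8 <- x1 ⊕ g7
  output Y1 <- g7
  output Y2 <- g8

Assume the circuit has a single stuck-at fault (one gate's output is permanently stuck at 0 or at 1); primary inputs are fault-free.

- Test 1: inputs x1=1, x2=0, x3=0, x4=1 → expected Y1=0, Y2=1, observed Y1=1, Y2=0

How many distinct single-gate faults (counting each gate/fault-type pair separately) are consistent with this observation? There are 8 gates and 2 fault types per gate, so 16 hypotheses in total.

3

Fault-free: g1=1, g2=0, g3=0, g4=1, g5=1, g6=0, g7=0, g8=1 → Y1=0, Y2=1. Observed Y1=1, Y2=0.
  g1: none of the 2 fault types match ✗
  g2: stuck-at-1 ✓; others ✗
  g3: stuck-at-1 ✓; others ✗
  g4: none of the 2 fault types match ✗
  g5: none of the 2 fault types match ✗
  g6: none of the 2 fault types match ✗
  g7: stuck-at-1 ✓; others ✗
  g8: none of the 2 fault types match ✗
Consistent faults: {g2 stuck-at-1, g3 stuck-at-1, g7 stuck-at-1} — 3 in all.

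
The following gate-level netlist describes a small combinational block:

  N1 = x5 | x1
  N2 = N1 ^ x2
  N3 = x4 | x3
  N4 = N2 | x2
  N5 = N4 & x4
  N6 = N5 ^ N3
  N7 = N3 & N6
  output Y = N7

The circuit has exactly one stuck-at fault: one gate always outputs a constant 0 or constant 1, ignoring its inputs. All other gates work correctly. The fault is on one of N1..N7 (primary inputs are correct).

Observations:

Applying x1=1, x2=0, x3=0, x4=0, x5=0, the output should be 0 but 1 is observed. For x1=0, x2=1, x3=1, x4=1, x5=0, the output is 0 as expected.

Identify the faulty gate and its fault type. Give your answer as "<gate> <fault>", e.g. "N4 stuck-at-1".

Fault-free values for test 1 (x1=1, x2=0, x3=0, x4=0, x5=0): N1=1, N2=1, N3=0, N4=1, N5=0, N6=0, N7=0, giving Y=0. Observed 1.
Test 1: faults giving observed 1 are {N3 stuck-at-1, N7 stuck-at-1}.
Test 2 (x1=0, x2=1, x3=1, x4=1, x5=0): fault-free N1=0, N2=1, N3=1, N4=1, N5=1, N6=0, N7=0 → 0; observed 0. Eliminates N7 stuck-at-1.
Only N3 stuck-at-1 is consistent with every test.

N3 stuck-at-1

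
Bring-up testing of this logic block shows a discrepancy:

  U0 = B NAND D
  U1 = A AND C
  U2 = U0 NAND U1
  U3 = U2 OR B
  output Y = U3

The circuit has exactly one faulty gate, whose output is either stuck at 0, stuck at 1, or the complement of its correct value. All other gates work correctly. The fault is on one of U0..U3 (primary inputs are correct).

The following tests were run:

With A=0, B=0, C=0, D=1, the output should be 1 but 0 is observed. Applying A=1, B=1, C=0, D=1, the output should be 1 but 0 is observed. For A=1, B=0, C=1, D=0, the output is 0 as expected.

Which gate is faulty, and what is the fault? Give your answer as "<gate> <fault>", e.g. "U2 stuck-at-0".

Fault-free values for test 1 (A=0, B=0, C=0, D=1): U0=1, U1=0, U2=1, U3=1, giving Y=1. Observed 0.
Test 1: faults giving observed 0 are {U1 stuck-at-1, U1 inverted output, U2 stuck-at-0, U2 inverted output, U3 stuck-at-0, U3 inverted output}.
Test 2 (A=1, B=1, C=0, D=1): fault-free U0=0, U1=0, U2=1, U3=1 → 1; observed 0. Eliminates U1 stuck-at-1, U1 inverted output, U2 stuck-at-0, U2 inverted output.
Test 3 (A=1, B=0, C=1, D=0): fault-free U0=1, U1=1, U2=0, U3=0 → 0; observed 0. Eliminates U3 inverted output.
Only U3 stuck-at-0 is consistent with every test.

U3 stuck-at-0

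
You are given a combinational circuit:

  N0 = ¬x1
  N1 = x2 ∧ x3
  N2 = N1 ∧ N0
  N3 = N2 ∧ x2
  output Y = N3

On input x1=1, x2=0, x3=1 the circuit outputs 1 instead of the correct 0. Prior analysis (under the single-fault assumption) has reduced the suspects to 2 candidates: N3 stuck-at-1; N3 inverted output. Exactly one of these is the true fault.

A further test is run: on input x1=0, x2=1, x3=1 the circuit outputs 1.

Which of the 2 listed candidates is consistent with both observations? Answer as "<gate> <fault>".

Evaluate each candidate on input x1=0, x2=1, x3=1:
  N3 stuck-at-1: N0=1, N1=1, N2=1, N3=1 [stuck-at-1] → 1 — matches
  N3 inverted output: N0=1, N1=1, N2=1, N3=0 [inverted output] → 0 — eliminated
Only N3 stuck-at-1 reproduces the observed 1.

N3 stuck-at-1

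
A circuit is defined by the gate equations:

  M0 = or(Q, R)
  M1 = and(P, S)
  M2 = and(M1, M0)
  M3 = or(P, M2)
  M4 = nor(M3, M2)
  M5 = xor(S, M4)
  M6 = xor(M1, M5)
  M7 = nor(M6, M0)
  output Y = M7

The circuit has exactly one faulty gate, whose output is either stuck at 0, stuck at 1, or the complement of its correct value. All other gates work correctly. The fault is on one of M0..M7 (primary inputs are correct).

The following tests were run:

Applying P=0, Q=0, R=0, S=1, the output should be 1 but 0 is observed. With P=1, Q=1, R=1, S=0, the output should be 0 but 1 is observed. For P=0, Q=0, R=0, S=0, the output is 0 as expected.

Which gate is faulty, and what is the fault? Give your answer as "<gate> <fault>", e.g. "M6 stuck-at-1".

M0 inverted output

Fault-free values for test 1 (P=0, Q=0, R=0, S=1): M0=0, M1=0, M2=0, M3=0, M4=1, M5=0, M6=0, M7=1, giving Y=1. Observed 0.
Test 1: faults giving observed 0 are {M0 stuck-at-1, M0 inverted output, M1 stuck-at-1, M1 inverted output, M2 stuck-at-1, M2 inverted output, M3 stuck-at-1, M3 inverted output, M4 stuck-at-0, M4 inverted output, M5 stuck-at-1, M5 inverted output, M6 stuck-at-1, M6 inverted output, M7 stuck-at-0, M7 inverted output}.
Test 2 (P=1, Q=1, R=1, S=0): fault-free M0=1, M1=0, M2=0, M3=1, M4=0, M5=0, M6=0, M7=0 → 0; observed 1. Eliminates M0 stuck-at-1, M1 stuck-at-1, M1 inverted output, M2 stuck-at-1, M2 inverted output, M3 stuck-at-1, M3 inverted output, M4 stuck-at-0, M4 inverted output, M5 stuck-at-1, M5 inverted output, M6 stuck-at-1, M6 inverted output, M7 stuck-at-0.
Test 3 (P=0, Q=0, R=0, S=0): fault-free M0=0, M1=0, M2=0, M3=0, M4=1, M5=1, M6=1, M7=0 → 0; observed 0. Eliminates M7 inverted output.
Only M0 inverted output is consistent with every test.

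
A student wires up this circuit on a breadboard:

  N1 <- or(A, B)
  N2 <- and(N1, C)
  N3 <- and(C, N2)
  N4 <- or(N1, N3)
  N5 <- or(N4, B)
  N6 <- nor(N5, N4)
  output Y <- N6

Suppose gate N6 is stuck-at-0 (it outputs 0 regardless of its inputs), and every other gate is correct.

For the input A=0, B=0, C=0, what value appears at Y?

Propagate with N6 forced: N1=0, N2=0, N3=0, N4=0, N5=0, N6=0 [stuck-at-0].
So Y = 0. (Without the fault it would be 1.)

0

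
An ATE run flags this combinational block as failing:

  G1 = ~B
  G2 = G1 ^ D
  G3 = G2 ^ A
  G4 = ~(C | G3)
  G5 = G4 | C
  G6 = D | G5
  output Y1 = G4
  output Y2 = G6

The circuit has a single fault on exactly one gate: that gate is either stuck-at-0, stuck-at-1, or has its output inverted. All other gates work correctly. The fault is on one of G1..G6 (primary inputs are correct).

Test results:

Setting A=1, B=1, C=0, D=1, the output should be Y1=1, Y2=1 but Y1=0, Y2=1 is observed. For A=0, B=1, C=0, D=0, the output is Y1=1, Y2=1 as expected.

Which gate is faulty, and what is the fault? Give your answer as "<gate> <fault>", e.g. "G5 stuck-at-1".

G2 stuck-at-0

Fault-free values for test 1 (A=1, B=1, C=0, D=1): G1=0, G2=1, G3=0, G4=1, G5=1, G6=1, giving Y1=1, Y2=1. Observed Y1=0, Y2=1.
Test 1: faults giving observed Y1=0, Y2=1 are {G1 stuck-at-1, G1 inverted output, G2 stuck-at-0, G2 inverted output, G3 stuck-at-1, G3 inverted output, G4 stuck-at-0, G4 inverted output}.
Test 2 (A=0, B=1, C=0, D=0): fault-free G1=0, G2=0, G3=0, G4=1, G5=1, G6=1 → Y1=1, Y2=1; observed Y1=1, Y2=1. Eliminates G1 stuck-at-1, G1 inverted output, G2 inverted output, G3 stuck-at-1, G3 inverted output, G4 stuck-at-0, G4 inverted output.
Only G2 stuck-at-0 is consistent with every test.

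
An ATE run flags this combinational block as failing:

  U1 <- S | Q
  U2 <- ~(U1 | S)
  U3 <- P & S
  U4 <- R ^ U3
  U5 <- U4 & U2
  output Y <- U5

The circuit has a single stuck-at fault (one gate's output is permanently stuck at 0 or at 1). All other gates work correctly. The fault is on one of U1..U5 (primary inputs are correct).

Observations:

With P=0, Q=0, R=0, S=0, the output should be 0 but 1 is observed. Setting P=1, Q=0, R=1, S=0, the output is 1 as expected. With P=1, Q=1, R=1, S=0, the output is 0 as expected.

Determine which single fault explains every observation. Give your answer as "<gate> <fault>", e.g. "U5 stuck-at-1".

Fault-free values for test 1 (P=0, Q=0, R=0, S=0): U1=0, U2=1, U3=0, U4=0, U5=0, giving Y=0. Observed 1.
Test 1: faults giving observed 1 are {U3 stuck-at-1, U4 stuck-at-1, U5 stuck-at-1}.
Test 2 (P=1, Q=0, R=1, S=0): fault-free U1=0, U2=1, U3=0, U4=1, U5=1 → 1; observed 1. Eliminates U3 stuck-at-1.
Test 3 (P=1, Q=1, R=1, S=0): fault-free U1=1, U2=0, U3=0, U4=1, U5=0 → 0; observed 0. Eliminates U5 stuck-at-1.
Only U4 stuck-at-1 is consistent with every test.

U4 stuck-at-1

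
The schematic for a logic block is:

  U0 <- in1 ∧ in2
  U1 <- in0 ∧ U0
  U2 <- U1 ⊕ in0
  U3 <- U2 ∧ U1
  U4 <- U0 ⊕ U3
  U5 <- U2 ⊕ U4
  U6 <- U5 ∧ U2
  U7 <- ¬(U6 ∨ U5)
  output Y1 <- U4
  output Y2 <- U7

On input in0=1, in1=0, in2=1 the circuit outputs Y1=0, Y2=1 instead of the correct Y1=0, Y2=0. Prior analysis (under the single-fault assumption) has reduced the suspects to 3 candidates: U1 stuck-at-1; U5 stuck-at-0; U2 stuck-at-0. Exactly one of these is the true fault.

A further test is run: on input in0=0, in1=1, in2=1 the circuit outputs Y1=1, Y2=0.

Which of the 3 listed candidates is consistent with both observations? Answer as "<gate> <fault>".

Evaluate each candidate on input in0=0, in1=1, in2=1:
  U1 stuck-at-1: U0=1, U1=1 [stuck-at-1], U2=1, U3=1, U4=0, U5=1, U6=1, U7=0 → Y1=0, Y2=0 — eliminated
  U5 stuck-at-0: U0=1, U1=0, U2=0, U3=0, U4=1, U5=0 [stuck-at-0], U6=0, U7=1 → Y1=1, Y2=1 — eliminated
  U2 stuck-at-0: U0=1, U1=0, U2=0 [stuck-at-0], U3=0, U4=1, U5=1, U6=0, U7=0 → Y1=1, Y2=0 — matches
Only U2 stuck-at-0 reproduces the observed Y1=1, Y2=0.

U2 stuck-at-0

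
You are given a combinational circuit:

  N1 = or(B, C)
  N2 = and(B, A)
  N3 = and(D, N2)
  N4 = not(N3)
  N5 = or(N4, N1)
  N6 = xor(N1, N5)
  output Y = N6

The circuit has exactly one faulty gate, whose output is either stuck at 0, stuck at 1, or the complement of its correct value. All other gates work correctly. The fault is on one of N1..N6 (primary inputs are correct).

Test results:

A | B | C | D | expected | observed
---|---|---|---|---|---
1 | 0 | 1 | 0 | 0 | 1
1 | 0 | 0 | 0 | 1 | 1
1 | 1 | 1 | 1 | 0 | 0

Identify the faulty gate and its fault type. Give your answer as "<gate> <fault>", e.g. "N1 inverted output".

N1 stuck-at-0

Fault-free values for test 1 (A=1, B=0, C=1, D=0): N1=1, N2=0, N3=0, N4=1, N5=1, N6=0, giving Y=0. Observed 1.
Test 1: faults giving observed 1 are {N1 stuck-at-0, N1 inverted output, N5 stuck-at-0, N5 inverted output, N6 stuck-at-1, N6 inverted output}.
Test 2 (A=1, B=0, C=0, D=0): fault-free N1=0, N2=0, N3=0, N4=1, N5=1, N6=1 → 1; observed 1. Eliminates N1 inverted output, N5 stuck-at-0, N5 inverted output, N6 inverted output.
Test 3 (A=1, B=1, C=1, D=1): fault-free N1=1, N2=1, N3=1, N4=0, N5=1, N6=0 → 0; observed 0. Eliminates N6 stuck-at-1.
Only N1 stuck-at-0 is consistent with every test.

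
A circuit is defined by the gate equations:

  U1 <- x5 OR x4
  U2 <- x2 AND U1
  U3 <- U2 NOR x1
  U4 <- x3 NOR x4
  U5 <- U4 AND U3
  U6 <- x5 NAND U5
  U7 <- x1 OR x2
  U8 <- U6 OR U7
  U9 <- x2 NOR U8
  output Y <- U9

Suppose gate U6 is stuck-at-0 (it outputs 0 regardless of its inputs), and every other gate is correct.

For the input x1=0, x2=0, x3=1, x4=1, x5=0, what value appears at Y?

Propagate with U6 forced: U1=1, U2=0, U3=1, U4=0, U5=0, U6=0 [stuck-at-0], U7=0, U8=0, U9=1.
So Y = 1. (Without the fault it would be 0.)

1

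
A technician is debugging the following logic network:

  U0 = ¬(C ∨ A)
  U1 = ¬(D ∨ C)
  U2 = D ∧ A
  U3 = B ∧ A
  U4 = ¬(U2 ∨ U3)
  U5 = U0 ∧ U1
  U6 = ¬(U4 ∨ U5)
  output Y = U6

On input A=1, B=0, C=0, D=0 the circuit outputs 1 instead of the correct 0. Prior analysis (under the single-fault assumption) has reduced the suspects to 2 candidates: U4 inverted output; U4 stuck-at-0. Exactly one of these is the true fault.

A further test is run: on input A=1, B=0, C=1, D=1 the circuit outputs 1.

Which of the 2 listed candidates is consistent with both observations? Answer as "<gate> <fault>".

U4 stuck-at-0

Evaluate each candidate on input A=1, B=0, C=1, D=1:
  U4 inverted output: U0=0, U1=0, U2=1, U3=0, U4=1 [inverted output], U5=0, U6=0 → 0 — eliminated
  U4 stuck-at-0: U0=0, U1=0, U2=1, U3=0, U4=0 [stuck-at-0], U5=0, U6=1 → 1 — matches
Only U4 stuck-at-0 reproduces the observed 1.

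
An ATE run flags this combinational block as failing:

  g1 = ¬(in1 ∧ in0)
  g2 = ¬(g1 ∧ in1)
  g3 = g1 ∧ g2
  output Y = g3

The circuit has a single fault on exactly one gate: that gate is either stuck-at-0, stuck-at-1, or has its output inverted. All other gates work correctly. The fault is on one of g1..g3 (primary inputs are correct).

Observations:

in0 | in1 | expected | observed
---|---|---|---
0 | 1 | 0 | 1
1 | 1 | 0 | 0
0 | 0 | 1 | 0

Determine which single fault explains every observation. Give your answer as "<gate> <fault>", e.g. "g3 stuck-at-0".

Fault-free values for test 1 (in0=0, in1=1): g1=1, g2=0, g3=0, giving Y=0. Observed 1.
Test 1: faults giving observed 1 are {g2 stuck-at-1, g2 inverted output, g3 stuck-at-1, g3 inverted output}.
Test 2 (in0=1, in1=1): fault-free g1=0, g2=1, g3=0 → 0; observed 0. Eliminates g3 stuck-at-1, g3 inverted output.
Test 3 (in0=0, in1=0): fault-free g1=1, g2=1, g3=1 → 1; observed 0. Eliminates g2 stuck-at-1.
Only g2 inverted output is consistent with every test.

g2 inverted output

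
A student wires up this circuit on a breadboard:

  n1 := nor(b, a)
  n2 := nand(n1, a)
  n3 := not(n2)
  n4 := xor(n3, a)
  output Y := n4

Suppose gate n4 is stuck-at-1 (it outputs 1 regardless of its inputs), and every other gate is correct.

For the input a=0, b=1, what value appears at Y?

Propagate with n4 forced: n1=0, n2=1, n3=0, n4=1 [stuck-at-1].
So Y = 1. (Without the fault it would be 0.)

1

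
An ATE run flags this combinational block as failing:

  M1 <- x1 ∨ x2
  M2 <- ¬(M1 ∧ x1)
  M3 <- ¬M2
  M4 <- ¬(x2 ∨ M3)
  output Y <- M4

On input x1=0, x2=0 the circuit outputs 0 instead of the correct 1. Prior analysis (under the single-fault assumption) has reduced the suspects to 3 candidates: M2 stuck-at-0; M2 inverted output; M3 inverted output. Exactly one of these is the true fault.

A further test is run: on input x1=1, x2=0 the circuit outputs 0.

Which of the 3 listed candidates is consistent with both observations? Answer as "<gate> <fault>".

Evaluate each candidate on input x1=1, x2=0:
  M2 stuck-at-0: M1=1, M2=0 [stuck-at-0], M3=1, M4=0 → 0 — matches
  M2 inverted output: M1=1, M2=1 [inverted output], M3=0, M4=1 → 1 — eliminated
  M3 inverted output: M1=1, M2=0, M3=0 [inverted output], M4=1 → 1 — eliminated
Only M2 stuck-at-0 reproduces the observed 0.

M2 stuck-at-0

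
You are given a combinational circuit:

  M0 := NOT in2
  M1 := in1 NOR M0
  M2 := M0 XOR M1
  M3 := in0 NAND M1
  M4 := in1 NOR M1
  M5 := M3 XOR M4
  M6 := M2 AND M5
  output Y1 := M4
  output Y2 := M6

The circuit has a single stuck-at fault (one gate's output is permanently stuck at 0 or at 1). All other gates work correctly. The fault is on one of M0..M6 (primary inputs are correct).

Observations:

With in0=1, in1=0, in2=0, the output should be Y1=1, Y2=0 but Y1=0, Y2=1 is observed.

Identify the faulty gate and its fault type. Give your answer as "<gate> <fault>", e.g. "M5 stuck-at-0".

M4 stuck-at-0

Fault-free values for test 1 (in0=1, in1=0, in2=0): M0=1, M1=0, M2=1, M3=1, M4=1, M5=0, M6=0, giving Y1=1, Y2=0. Observed Y1=0, Y2=1.
Test 1: faults giving observed Y1=0, Y2=1 are {M4 stuck-at-0}.
Only M4 stuck-at-0 is consistent with every test.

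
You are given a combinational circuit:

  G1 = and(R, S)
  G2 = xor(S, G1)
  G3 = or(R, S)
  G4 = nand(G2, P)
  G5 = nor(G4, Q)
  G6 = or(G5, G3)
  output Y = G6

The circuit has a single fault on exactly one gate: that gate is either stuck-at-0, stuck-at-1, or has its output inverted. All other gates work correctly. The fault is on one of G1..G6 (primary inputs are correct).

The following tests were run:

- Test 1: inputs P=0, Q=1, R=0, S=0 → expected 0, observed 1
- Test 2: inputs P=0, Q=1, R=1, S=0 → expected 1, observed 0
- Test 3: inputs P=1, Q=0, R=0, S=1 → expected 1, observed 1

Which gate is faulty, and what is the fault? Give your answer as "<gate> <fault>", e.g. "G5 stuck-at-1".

Fault-free values for test 1 (P=0, Q=1, R=0, S=0): G1=0, G2=0, G3=0, G4=1, G5=0, G6=0, giving Y=0. Observed 1.
Test 1: faults giving observed 1 are {G3 stuck-at-1, G3 inverted output, G5 stuck-at-1, G5 inverted output, G6 stuck-at-1, G6 inverted output}.
Test 2 (P=0, Q=1, R=1, S=0): fault-free G1=0, G2=0, G3=1, G4=1, G5=0, G6=1 → 1; observed 0. Eliminates G3 stuck-at-1, G5 stuck-at-1, G5 inverted output, G6 stuck-at-1.
Test 3 (P=1, Q=0, R=0, S=1): fault-free G1=0, G2=1, G3=1, G4=0, G5=1, G6=1 → 1; observed 1. Eliminates G6 inverted output.
Only G3 inverted output is consistent with every test.

G3 inverted output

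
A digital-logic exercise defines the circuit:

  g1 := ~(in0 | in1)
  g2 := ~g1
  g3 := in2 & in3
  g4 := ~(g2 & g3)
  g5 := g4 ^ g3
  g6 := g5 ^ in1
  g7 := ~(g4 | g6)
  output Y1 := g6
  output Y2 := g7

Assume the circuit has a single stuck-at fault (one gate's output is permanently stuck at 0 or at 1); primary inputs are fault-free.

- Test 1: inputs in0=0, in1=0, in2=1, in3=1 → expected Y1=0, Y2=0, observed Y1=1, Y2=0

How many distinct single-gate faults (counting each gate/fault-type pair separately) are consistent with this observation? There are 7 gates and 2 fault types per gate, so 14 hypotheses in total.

6

Fault-free: g1=1, g2=0, g3=1, g4=1, g5=0, g6=0, g7=0 → Y1=0, Y2=0. Observed Y1=1, Y2=0.
  g1 stuck-at-0: output Y1=1, Y2=0 ✓
  g1 stuck-at-1: output Y1=0, Y2=0 ✗
  g2 stuck-at-0: output Y1=0, Y2=0 ✗
  g2 stuck-at-1: output Y1=1, Y2=0 ✓
  g3 stuck-at-0: output Y1=1, Y2=0 ✓
  g3 stuck-at-1: output Y1=0, Y2=0 ✗
  g4 stuck-at-0: output Y1=1, Y2=0 ✓
  g4 stuck-at-1: output Y1=0, Y2=0 ✗
  g5 stuck-at-0: output Y1=0, Y2=0 ✗
  g5 stuck-at-1: output Y1=1, Y2=0 ✓
  g6 stuck-at-0: output Y1=0, Y2=0 ✗
  g6 stuck-at-1: output Y1=1, Y2=0 ✓
  g7 stuck-at-0: output Y1=0, Y2=0 ✗
  g7 stuck-at-1: output Y1=0, Y2=1 ✗
Consistent faults: {g1 stuck-at-0, g2 stuck-at-1, g3 stuck-at-0, g4 stuck-at-0, g5 stuck-at-1, g6 stuck-at-1} — 6 in all.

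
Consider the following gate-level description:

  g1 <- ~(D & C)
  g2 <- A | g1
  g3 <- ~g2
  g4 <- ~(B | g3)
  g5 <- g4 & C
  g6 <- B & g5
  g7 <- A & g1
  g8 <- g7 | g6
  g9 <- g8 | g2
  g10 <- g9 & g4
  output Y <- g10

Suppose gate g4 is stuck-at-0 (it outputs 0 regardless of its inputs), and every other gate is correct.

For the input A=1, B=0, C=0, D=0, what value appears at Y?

0

Propagate with g4 forced: g1=1, g2=1, g3=0, g4=0 [stuck-at-0], g5=0, g6=0, g7=1, g8=1, g9=1, g10=0.
So Y = 0. (Without the fault it would be 1.)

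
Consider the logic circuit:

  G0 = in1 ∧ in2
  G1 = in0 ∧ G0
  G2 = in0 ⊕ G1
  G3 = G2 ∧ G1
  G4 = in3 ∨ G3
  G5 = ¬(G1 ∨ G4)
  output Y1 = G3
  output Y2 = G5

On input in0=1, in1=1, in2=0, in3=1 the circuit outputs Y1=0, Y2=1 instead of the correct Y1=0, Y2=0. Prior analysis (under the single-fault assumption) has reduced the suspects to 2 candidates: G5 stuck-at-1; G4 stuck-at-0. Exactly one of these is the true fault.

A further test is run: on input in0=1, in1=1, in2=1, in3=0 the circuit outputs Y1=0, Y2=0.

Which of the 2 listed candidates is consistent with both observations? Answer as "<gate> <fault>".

Evaluate each candidate on input in0=1, in1=1, in2=1, in3=0:
  G5 stuck-at-1: G0=1, G1=1, G2=0, G3=0, G4=0, G5=1 [stuck-at-1] → Y1=0, Y2=1 — eliminated
  G4 stuck-at-0: G0=1, G1=1, G2=0, G3=0, G4=0 [stuck-at-0], G5=0 → Y1=0, Y2=0 — matches
Only G4 stuck-at-0 reproduces the observed Y1=0, Y2=0.

G4 stuck-at-0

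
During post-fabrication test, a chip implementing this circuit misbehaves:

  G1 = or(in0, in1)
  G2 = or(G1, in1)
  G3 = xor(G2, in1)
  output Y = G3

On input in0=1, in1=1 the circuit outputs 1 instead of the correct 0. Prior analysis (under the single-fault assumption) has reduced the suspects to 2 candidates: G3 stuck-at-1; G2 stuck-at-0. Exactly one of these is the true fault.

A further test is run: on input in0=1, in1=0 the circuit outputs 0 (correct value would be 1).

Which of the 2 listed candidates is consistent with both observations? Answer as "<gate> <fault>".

Evaluate each candidate on input in0=1, in1=0:
  G3 stuck-at-1: G1=1, G2=1, G3=1 [stuck-at-1] → 1 — eliminated
  G2 stuck-at-0: G1=1, G2=0 [stuck-at-0], G3=0 → 0 — matches
Only G2 stuck-at-0 reproduces the observed 0.

G2 stuck-at-0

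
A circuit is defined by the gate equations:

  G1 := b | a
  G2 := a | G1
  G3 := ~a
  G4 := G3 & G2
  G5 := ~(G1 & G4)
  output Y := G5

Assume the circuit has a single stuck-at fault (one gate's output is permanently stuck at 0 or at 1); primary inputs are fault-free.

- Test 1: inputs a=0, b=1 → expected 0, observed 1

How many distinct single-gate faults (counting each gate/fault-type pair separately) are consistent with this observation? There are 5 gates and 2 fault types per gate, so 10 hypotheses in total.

Fault-free: G1=1, G2=1, G3=1, G4=1, G5=0 → 0. Observed 1.
  G1 stuck-at-0: output 1 ✓
  G1 stuck-at-1: output 0 ✗
  G2 stuck-at-0: output 1 ✓
  G2 stuck-at-1: output 0 ✗
  G3 stuck-at-0: output 1 ✓
  G3 stuck-at-1: output 0 ✗
  G4 stuck-at-0: output 1 ✓
  G4 stuck-at-1: output 0 ✗
  G5 stuck-at-0: output 0 ✗
  G5 stuck-at-1: output 1 ✓
Consistent faults: {G1 stuck-at-0, G2 stuck-at-0, G3 stuck-at-0, G4 stuck-at-0, G5 stuck-at-1} — 5 in all.

5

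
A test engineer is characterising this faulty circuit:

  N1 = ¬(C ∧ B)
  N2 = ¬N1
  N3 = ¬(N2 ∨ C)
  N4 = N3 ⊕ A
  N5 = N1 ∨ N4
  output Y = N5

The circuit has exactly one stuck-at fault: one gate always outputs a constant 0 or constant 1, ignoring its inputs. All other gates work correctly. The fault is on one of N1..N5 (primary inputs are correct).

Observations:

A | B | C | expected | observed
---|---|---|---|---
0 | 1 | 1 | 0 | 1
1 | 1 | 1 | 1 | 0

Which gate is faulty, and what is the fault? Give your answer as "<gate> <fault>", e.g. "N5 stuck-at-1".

N3 stuck-at-1

Fault-free values for test 1 (A=0, B=1, C=1): N1=0, N2=1, N3=0, N4=0, N5=0, giving Y=0. Observed 1.
Test 1: faults giving observed 1 are {N1 stuck-at-1, N3 stuck-at-1, N4 stuck-at-1, N5 stuck-at-1}.
Test 2 (A=1, B=1, C=1): fault-free N1=0, N2=1, N3=0, N4=1, N5=1 → 1; observed 0. Eliminates N1 stuck-at-1, N4 stuck-at-1, N5 stuck-at-1.
Only N3 stuck-at-1 is consistent with every test.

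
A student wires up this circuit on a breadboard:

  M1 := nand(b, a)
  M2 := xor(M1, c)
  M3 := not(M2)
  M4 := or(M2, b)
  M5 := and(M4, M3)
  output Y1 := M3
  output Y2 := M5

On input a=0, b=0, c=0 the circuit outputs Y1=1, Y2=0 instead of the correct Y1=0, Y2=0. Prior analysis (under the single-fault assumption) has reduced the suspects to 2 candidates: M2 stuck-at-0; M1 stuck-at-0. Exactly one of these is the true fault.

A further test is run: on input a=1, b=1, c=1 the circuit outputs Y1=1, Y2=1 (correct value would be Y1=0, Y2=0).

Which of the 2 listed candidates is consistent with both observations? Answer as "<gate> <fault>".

Evaluate each candidate on input a=1, b=1, c=1:
  M2 stuck-at-0: M1=0, M2=0 [stuck-at-0], M3=1, M4=1, M5=1 → Y1=1, Y2=1 — matches
  M1 stuck-at-0: M1=0 [stuck-at-0], M2=1, M3=0, M4=1, M5=0 → Y1=0, Y2=0 — eliminated
Only M2 stuck-at-0 reproduces the observed Y1=1, Y2=1.

M2 stuck-at-0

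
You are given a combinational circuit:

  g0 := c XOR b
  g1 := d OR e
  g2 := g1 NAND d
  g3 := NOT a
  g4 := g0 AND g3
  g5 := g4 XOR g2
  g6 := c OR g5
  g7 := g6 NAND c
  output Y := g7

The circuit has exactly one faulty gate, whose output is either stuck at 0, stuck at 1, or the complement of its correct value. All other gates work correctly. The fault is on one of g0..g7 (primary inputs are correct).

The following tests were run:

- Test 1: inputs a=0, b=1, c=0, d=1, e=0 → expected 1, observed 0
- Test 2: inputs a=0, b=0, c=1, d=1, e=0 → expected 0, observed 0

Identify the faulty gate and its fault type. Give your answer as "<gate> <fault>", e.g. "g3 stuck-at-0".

Fault-free values for test 1 (a=0, b=1, c=0, d=1, e=0): g0=1, g1=1, g2=0, g3=1, g4=1, g5=1, g6=1, g7=1, giving Y=1. Observed 0.
Test 1: faults giving observed 0 are {g7 stuck-at-0, g7 inverted output}.
Test 2 (a=0, b=0, c=1, d=1, e=0): fault-free g0=1, g1=1, g2=0, g3=1, g4=1, g5=1, g6=1, g7=0 → 0; observed 0. Eliminates g7 inverted output.
Only g7 stuck-at-0 is consistent with every test.

g7 stuck-at-0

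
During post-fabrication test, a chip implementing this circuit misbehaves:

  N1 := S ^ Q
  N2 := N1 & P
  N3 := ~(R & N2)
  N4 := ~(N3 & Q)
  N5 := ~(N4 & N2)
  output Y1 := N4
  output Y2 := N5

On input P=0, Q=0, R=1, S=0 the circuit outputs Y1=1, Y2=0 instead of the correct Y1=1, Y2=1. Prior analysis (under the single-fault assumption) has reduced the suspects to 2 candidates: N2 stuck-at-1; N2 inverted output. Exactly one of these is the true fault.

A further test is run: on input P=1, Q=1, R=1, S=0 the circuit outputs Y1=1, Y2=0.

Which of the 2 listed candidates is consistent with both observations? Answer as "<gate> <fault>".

Evaluate each candidate on input P=1, Q=1, R=1, S=0:
  N2 stuck-at-1: N1=1, N2=1 [stuck-at-1], N3=0, N4=1, N5=0 → Y1=1, Y2=0 — matches
  N2 inverted output: N1=1, N2=0 [inverted output], N3=1, N4=0, N5=1 → Y1=0, Y2=1 — eliminated
Only N2 stuck-at-1 reproduces the observed Y1=1, Y2=0.

N2 stuck-at-1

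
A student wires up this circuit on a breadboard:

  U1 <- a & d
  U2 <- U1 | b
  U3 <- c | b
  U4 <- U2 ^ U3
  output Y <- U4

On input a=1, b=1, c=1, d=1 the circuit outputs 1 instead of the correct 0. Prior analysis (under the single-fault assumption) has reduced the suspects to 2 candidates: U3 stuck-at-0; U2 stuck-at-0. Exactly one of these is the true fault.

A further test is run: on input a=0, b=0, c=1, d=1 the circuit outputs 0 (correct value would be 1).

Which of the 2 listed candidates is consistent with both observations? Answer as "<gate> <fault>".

Evaluate each candidate on input a=0, b=0, c=1, d=1:
  U3 stuck-at-0: U1=0, U2=0, U3=0 [stuck-at-0], U4=0 → 0 — matches
  U2 stuck-at-0: U1=0, U2=0 [stuck-at-0], U3=1, U4=1 → 1 — eliminated
Only U3 stuck-at-0 reproduces the observed 0.

U3 stuck-at-0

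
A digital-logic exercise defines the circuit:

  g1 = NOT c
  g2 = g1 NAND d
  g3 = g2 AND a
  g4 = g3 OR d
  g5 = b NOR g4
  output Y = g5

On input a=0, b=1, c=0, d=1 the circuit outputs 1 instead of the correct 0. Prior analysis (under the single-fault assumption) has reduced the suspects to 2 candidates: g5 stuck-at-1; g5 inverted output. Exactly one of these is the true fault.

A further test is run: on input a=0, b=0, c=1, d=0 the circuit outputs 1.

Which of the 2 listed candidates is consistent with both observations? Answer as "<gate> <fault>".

g5 stuck-at-1

Evaluate each candidate on input a=0, b=0, c=1, d=0:
  g5 stuck-at-1: g1=0, g2=1, g3=0, g4=0, g5=1 [stuck-at-1] → 1 — matches
  g5 inverted output: g1=0, g2=1, g3=0, g4=0, g5=0 [inverted output] → 0 — eliminated
Only g5 stuck-at-1 reproduces the observed 1.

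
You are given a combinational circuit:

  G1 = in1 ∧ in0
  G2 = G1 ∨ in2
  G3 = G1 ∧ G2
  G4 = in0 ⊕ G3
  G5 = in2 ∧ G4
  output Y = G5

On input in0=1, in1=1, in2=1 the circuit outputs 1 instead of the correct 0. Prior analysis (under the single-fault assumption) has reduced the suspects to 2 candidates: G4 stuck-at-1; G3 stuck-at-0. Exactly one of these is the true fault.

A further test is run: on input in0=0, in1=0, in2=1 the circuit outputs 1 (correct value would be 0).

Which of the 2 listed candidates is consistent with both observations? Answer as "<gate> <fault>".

Evaluate each candidate on input in0=0, in1=0, in2=1:
  G4 stuck-at-1: G1=0, G2=1, G3=0, G4=1 [stuck-at-1], G5=1 → 1 — matches
  G3 stuck-at-0: G1=0, G2=1, G3=0 [stuck-at-0], G4=0, G5=0 → 0 — eliminated
Only G4 stuck-at-1 reproduces the observed 1.

G4 stuck-at-1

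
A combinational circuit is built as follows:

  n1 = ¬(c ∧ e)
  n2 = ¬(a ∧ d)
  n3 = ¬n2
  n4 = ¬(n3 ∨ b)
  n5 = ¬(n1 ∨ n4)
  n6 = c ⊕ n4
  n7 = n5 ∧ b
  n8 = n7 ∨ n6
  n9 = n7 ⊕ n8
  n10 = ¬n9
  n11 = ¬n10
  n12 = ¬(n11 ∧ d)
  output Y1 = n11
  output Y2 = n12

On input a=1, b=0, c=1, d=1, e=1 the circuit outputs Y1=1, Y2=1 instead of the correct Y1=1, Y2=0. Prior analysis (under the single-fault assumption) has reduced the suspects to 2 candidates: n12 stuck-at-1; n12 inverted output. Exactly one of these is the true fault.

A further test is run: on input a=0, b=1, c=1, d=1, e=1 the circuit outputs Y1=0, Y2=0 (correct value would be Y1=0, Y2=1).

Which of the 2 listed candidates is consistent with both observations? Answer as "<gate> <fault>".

Evaluate each candidate on input a=0, b=1, c=1, d=1, e=1:
  n12 stuck-at-1: n1=0, n2=1, n3=0, n4=0, n5=1, n6=1, n7=1, n8=1, n9=0, n10=1, n11=0, n12=1 [stuck-at-1] → Y1=0, Y2=1 — eliminated
  n12 inverted output: n1=0, n2=1, n3=0, n4=0, n5=1, n6=1, n7=1, n8=1, n9=0, n10=1, n11=0, n12=0 [inverted output] → Y1=0, Y2=0 — matches
Only n12 inverted output reproduces the observed Y1=0, Y2=0.

n12 inverted output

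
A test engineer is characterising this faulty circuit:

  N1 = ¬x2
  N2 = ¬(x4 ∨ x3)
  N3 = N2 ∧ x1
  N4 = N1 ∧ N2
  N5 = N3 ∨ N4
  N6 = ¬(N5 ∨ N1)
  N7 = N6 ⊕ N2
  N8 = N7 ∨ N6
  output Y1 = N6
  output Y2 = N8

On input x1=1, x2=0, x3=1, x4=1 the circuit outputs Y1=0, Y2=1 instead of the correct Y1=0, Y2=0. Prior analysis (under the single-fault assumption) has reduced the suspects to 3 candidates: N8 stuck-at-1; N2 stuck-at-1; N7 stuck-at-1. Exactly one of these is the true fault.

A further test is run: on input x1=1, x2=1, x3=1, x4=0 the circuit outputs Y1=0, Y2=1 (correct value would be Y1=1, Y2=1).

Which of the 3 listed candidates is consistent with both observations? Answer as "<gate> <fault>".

N2 stuck-at-1

Evaluate each candidate on input x1=1, x2=1, x3=1, x4=0:
  N8 stuck-at-1: N1=0, N2=0, N3=0, N4=0, N5=0, N6=1, N7=1, N8=1 [stuck-at-1] → Y1=1, Y2=1 — eliminated
  N2 stuck-at-1: N1=0, N2=1 [stuck-at-1], N3=1, N4=0, N5=1, N6=0, N7=1, N8=1 → Y1=0, Y2=1 — matches
  N7 stuck-at-1: N1=0, N2=0, N3=0, N4=0, N5=0, N6=1, N7=1 [stuck-at-1], N8=1 → Y1=1, Y2=1 — eliminated
Only N2 stuck-at-1 reproduces the observed Y1=0, Y2=1.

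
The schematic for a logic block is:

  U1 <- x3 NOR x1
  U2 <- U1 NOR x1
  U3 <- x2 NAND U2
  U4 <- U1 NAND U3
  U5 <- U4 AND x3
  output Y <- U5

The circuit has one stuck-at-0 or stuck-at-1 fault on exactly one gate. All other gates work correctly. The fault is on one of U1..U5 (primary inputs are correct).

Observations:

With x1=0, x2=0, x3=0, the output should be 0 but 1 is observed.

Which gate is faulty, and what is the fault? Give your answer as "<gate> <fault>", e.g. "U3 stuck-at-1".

U5 stuck-at-1

Fault-free values for test 1 (x1=0, x2=0, x3=0): U1=1, U2=0, U3=1, U4=0, U5=0, giving Y=0. Observed 1.
Test 1: faults giving observed 1 are {U5 stuck-at-1}.
Only U5 stuck-at-1 is consistent with every test.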